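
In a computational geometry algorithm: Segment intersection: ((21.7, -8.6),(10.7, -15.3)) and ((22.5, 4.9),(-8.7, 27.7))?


Cross products: d1=439.44, d2=899.28, d3=-143.14, d4=-602.98
d1*d2 < 0 and d3*d4 < 0? no

No, they don't intersect


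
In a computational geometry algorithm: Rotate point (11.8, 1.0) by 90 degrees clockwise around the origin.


90° CW: (x,y) -> (y, -x)
(11.8,1) -> (1, -11.8)

(1, -11.8)


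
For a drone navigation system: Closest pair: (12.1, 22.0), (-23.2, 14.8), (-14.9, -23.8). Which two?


d(P0,P1) = 36.0268, d(P0,P2) = 53.1662, d(P1,P2) = 39.4823
Closest: P0 and P1

Closest pair: (12.1, 22.0) and (-23.2, 14.8), distance = 36.0268


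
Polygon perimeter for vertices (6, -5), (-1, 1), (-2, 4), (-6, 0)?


Sides: (6, -5)->(-1, 1): sqrt(85) = 9.219544, (-1, 1)->(-2, 4): sqrt(10) = 3.162278, (-2, 4)->(-6, 0): sqrt(32) = 5.656854, (-6, 0)->(6, -5): sqrt(169) = 13
Sum = 31.038676
Perimeter = 31.0387

31.0387


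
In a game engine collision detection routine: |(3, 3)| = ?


|u| = sqrt(3^2 + 3^2) = sqrt(18) = 4.2426

4.2426


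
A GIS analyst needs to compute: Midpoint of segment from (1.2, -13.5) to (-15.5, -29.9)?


M = ((1.2+(-15.5))/2, ((-13.5)+(-29.9))/2)
= (-7.15, -21.7)

(-7.15, -21.7)


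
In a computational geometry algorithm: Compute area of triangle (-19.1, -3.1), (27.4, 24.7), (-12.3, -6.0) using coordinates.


Area = |x_A(y_B-y_C) + x_B(y_C-y_A) + x_C(y_A-y_B)|/2
= |(-586.37) + (-79.46) + 341.94|/2
= 323.89/2 = 161.945

161.945


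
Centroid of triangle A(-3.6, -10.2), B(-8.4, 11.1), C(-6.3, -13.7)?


Centroid = ((x_A+x_B+x_C)/3, (y_A+y_B+y_C)/3)
= (((-3.6)+(-8.4)+(-6.3))/3, ((-10.2)+11.1+(-13.7))/3)
= (-6.1, -4.2667)

(-6.1, -4.2667)


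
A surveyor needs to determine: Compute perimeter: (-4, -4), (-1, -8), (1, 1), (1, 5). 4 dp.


Sides: (-4, -4)->(-1, -8): sqrt(25) = 5, (-1, -8)->(1, 1): sqrt(85) = 9.219544, (1, 1)->(1, 5): sqrt(16) = 4, (1, 5)->(-4, -4): sqrt(106) = 10.29563
Sum = 28.515174
Perimeter = 28.5152

28.5152


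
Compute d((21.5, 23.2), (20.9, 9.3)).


dx=-0.6, dy=-13.9
d^2 = (-0.6)^2 + (-13.9)^2 = 193.57
d = sqrt(193.57) = 13.9129

13.9129


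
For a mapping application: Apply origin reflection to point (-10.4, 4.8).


Reflection over origin: (x,y) -> (-x,-y)
(-10.4, 4.8) -> (10.4, -4.8)

(10.4, -4.8)


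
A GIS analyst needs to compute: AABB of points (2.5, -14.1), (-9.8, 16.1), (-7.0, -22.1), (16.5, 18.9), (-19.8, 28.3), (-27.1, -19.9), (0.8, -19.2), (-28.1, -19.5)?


x range: [-28.1, 16.5]
y range: [-22.1, 28.3]
Bounding box: (-28.1,-22.1) to (16.5,28.3)

(-28.1,-22.1) to (16.5,28.3)


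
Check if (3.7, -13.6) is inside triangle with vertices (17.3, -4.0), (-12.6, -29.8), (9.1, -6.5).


Cross products: AB x AP = -63.84, BC x BP = -28.25, CA x CP = -44.72
All same sign? yes

Yes, inside


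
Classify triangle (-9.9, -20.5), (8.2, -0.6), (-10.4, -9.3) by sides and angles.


Side lengths squared: AB^2=723.62, BC^2=421.65, CA^2=125.69
Sorted: [125.69, 421.65, 723.62]
By sides: Scalene, By angles: Obtuse

Scalene, Obtuse


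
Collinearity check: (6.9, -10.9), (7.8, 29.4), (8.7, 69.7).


Cross product: (7.8-6.9)*(69.7-(-10.9)) - (29.4-(-10.9))*(8.7-6.9)
= 0

Yes, collinear


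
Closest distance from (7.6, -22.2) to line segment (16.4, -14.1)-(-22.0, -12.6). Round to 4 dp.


Project P onto AB: t = 0.2206 (clamped to [0,1])
Closest point on segment: (7.9293, -13.7691)
Distance: 8.4373

8.4373


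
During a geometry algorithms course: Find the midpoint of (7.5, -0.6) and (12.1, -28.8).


M = ((7.5+12.1)/2, ((-0.6)+(-28.8))/2)
= (9.8, -14.7)

(9.8, -14.7)


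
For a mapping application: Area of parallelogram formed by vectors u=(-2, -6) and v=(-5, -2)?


|u x v| = |(-2)*(-2) - (-6)*(-5)|
= |4 - 30| = 26

26


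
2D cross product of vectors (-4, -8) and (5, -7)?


u x v = u_x*v_y - u_y*v_x = (-4)*(-7) - (-8)*5
= 28 - (-40) = 68

68


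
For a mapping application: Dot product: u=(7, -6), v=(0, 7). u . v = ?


u . v = u_x*v_x + u_y*v_y = 7*0 + (-6)*7
= 0 + (-42) = -42

-42


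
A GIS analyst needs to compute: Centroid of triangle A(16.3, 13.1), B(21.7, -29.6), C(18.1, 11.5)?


Centroid = ((x_A+x_B+x_C)/3, (y_A+y_B+y_C)/3)
= ((16.3+21.7+18.1)/3, (13.1+(-29.6)+11.5)/3)
= (18.7, -1.6667)

(18.7, -1.6667)


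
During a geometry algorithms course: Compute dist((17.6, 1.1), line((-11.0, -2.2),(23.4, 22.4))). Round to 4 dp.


|cross product| = 590.04
|line direction| = sqrt(1788.52) = 42.2909
Distance = 590.04/sqrt(1788.52) = 13.9519

13.9519


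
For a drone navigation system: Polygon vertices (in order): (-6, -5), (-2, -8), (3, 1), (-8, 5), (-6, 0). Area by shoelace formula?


Shoelace sum: ((-6)*(-8) - (-2)*(-5)) + ((-2)*1 - 3*(-8)) + (3*5 - (-8)*1) + ((-8)*0 - (-6)*5) + ((-6)*(-5) - (-6)*0)
= 143
Area = |143|/2 = 71.5

71.5


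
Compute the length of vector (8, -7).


|u| = sqrt(8^2 + (-7)^2) = sqrt(113) = 10.6301

10.6301


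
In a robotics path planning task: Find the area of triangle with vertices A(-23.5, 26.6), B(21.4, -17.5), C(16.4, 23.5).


Area = |x_A(y_B-y_C) + x_B(y_C-y_A) + x_C(y_A-y_B)|/2
= |963.5 + (-66.34) + 723.24|/2
= 1620.4/2 = 810.2

810.2


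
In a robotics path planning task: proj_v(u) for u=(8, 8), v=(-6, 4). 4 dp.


u.v = -16, |v| = sqrt(52) = 7.2111
Scalar projection = u.v / |v| = -16 / sqrt(52) = -2.2188

-2.2188


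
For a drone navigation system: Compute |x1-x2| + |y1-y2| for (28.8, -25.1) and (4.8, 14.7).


|28.8-4.8| + |(-25.1)-14.7| = 24 + 39.8 = 63.8

63.8


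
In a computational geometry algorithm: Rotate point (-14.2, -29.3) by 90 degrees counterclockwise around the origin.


90° CCW: (x,y) -> (-y, x)
(-14.2,-29.3) -> (29.3, -14.2)

(29.3, -14.2)


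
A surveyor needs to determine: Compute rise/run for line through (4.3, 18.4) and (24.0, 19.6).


slope = (y2-y1)/(x2-x1) = (19.6-18.4)/(24-4.3) = 1.2/19.7 = 0.0609

0.0609


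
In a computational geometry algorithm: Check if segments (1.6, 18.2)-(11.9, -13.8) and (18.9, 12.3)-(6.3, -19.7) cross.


Cross products: d1=-627.94, d2=104.86, d3=492.83, d4=-239.97
d1*d2 < 0 and d3*d4 < 0? yes

Yes, they intersect


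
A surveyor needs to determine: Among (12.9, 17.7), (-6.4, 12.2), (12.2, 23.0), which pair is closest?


d(P0,P1) = 20.0684, d(P0,P2) = 5.346, d(P1,P2) = 21.5081
Closest: P0 and P2

Closest pair: (12.9, 17.7) and (12.2, 23.0), distance = 5.346


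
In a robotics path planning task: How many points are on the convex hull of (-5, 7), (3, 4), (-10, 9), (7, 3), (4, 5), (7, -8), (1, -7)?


Convex hull vertices (CCW): (-10, 9), (1, -7), (7, -8), (7, 3), (4, 5)
Count = 5

5


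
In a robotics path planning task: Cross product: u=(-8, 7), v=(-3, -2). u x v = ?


u x v = u_x*v_y - u_y*v_x = (-8)*(-2) - 7*(-3)
= 16 - (-21) = 37

37


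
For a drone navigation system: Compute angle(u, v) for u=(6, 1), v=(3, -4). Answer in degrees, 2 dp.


u.v = 14, |u| = sqrt(37) = 6.0828, |v| = sqrt(25) = 5
cos(theta) = u.v/(|u||v|) = 14/sqrt(925) = 0.460317
theta = acos(0.460317) = 62.59 degrees

62.59 degrees


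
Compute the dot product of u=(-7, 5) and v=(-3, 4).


u . v = u_x*v_x + u_y*v_y = (-7)*(-3) + 5*4
= 21 + 20 = 41

41


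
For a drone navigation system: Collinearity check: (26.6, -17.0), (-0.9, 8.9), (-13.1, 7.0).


Cross product: ((-0.9)-26.6)*(7-(-17)) - (8.9-(-17))*((-13.1)-26.6)
= 368.23

No, not collinear


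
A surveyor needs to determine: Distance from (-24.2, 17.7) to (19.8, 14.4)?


dx=44, dy=-3.3
d^2 = 44^2 + (-3.3)^2 = 1946.89
d = sqrt(1946.89) = 44.1236

44.1236


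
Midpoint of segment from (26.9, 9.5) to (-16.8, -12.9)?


M = ((26.9+(-16.8))/2, (9.5+(-12.9))/2)
= (5.05, -1.7)

(5.05, -1.7)


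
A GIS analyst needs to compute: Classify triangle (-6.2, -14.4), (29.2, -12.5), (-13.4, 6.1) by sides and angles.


Side lengths squared: AB^2=1256.77, BC^2=2160.72, CA^2=472.09
Sorted: [472.09, 1256.77, 2160.72]
By sides: Scalene, By angles: Obtuse

Scalene, Obtuse


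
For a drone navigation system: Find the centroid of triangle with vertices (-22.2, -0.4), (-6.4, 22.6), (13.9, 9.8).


Centroid = ((x_A+x_B+x_C)/3, (y_A+y_B+y_C)/3)
= (((-22.2)+(-6.4)+13.9)/3, ((-0.4)+22.6+9.8)/3)
= (-4.9, 10.6667)

(-4.9, 10.6667)


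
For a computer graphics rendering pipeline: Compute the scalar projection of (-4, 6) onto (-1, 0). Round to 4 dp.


u.v = 4, |v| = sqrt(1) = 1
Scalar projection = u.v / |v| = 4 / sqrt(1) = 4

4


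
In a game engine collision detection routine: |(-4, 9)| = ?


|u| = sqrt((-4)^2 + 9^2) = sqrt(97) = 9.8489

9.8489


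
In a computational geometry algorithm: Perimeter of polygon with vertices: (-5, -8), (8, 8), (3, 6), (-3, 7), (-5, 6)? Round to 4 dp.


Sides: (-5, -8)->(8, 8): sqrt(425) = 20.615528, (8, 8)->(3, 6): sqrt(29) = 5.385165, (3, 6)->(-3, 7): sqrt(37) = 6.082763, (-3, 7)->(-5, 6): sqrt(5) = 2.236068, (-5, 6)->(-5, -8): sqrt(196) = 14
Sum = 48.319524
Perimeter = 48.3195

48.3195


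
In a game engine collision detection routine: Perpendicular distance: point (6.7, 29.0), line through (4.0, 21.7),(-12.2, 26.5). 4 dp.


|cross product| = 131.22
|line direction| = sqrt(285.48) = 16.8962
Distance = 131.22/sqrt(285.48) = 7.7663

7.7663


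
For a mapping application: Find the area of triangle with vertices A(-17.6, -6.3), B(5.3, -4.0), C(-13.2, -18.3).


Area = |x_A(y_B-y_C) + x_B(y_C-y_A) + x_C(y_A-y_B)|/2
= |(-251.68) + (-63.6) + 30.36|/2
= 284.92/2 = 142.46

142.46


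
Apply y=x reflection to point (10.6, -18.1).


Reflection over y=x: (x,y) -> (y,x)
(10.6, -18.1) -> (-18.1, 10.6)

(-18.1, 10.6)


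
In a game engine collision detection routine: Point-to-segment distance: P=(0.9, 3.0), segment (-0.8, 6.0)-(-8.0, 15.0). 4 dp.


Project P onto AB: t = 0 (clamped to [0,1])
Closest point on segment: (-0.8, 6)
Distance: 3.4482

3.4482


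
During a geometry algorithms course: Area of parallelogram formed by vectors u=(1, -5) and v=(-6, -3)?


|u x v| = |1*(-3) - (-5)*(-6)|
= |(-3) - 30| = 33

33


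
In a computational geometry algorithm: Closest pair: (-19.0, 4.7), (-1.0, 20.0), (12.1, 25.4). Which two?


d(P0,P1) = 23.6239, d(P0,P2) = 37.3591, d(P1,P2) = 14.1693
Closest: P1 and P2

Closest pair: (-1.0, 20.0) and (12.1, 25.4), distance = 14.1693


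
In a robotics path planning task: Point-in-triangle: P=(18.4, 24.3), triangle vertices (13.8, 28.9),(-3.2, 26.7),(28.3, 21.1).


Cross products: AB x AP = 88.32, BC x BP = 45.36, CA x CP = 30.82
All same sign? yes

Yes, inside


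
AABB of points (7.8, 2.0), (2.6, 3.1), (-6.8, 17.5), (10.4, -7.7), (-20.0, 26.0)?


x range: [-20, 10.4]
y range: [-7.7, 26]
Bounding box: (-20,-7.7) to (10.4,26)

(-20,-7.7) to (10.4,26)


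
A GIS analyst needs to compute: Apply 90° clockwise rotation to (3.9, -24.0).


90° CW: (x,y) -> (y, -x)
(3.9,-24) -> (-24, -3.9)

(-24, -3.9)


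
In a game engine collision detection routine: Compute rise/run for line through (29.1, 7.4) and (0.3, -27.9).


slope = (y2-y1)/(x2-x1) = ((-27.9)-7.4)/(0.3-29.1) = (-35.3)/(-28.8) = 1.2257

1.2257


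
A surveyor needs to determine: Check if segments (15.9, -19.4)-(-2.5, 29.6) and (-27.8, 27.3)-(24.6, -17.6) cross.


Cross products: d1=-484.95, d2=1256.49, d3=1282.02, d4=-459.42
d1*d2 < 0 and d3*d4 < 0? yes

Yes, they intersect


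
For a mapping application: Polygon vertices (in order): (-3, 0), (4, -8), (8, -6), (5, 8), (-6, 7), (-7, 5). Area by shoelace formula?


Shoelace sum: ((-3)*(-8) - 4*0) + (4*(-6) - 8*(-8)) + (8*8 - 5*(-6)) + (5*7 - (-6)*8) + ((-6)*5 - (-7)*7) + ((-7)*0 - (-3)*5)
= 275
Area = |275|/2 = 137.5

137.5


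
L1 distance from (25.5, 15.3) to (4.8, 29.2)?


|25.5-4.8| + |15.3-29.2| = 20.7 + 13.9 = 34.6

34.6


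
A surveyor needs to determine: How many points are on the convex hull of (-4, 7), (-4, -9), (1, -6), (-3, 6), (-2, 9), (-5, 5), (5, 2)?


Convex hull vertices (CCW): (-5, 5), (-4, -9), (1, -6), (5, 2), (-2, 9), (-4, 7)
Count = 6

6


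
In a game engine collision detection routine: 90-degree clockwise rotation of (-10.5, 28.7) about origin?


90° CW: (x,y) -> (y, -x)
(-10.5,28.7) -> (28.7, 10.5)

(28.7, 10.5)


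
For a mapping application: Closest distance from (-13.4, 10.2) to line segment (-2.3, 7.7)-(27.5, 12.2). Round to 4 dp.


Project P onto AB: t = 0 (clamped to [0,1])
Closest point on segment: (-2.3, 7.7)
Distance: 11.378

11.378


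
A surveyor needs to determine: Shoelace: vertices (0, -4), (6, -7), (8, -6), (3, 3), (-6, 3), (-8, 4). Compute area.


Shoelace sum: (0*(-7) - 6*(-4)) + (6*(-6) - 8*(-7)) + (8*3 - 3*(-6)) + (3*3 - (-6)*3) + ((-6)*4 - (-8)*3) + ((-8)*(-4) - 0*4)
= 145
Area = |145|/2 = 72.5

72.5


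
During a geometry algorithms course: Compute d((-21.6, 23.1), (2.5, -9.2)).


dx=24.1, dy=-32.3
d^2 = 24.1^2 + (-32.3)^2 = 1624.1
d = sqrt(1624.1) = 40.3001

40.3001


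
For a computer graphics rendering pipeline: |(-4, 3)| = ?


|u| = sqrt((-4)^2 + 3^2) = sqrt(25) = 5

5


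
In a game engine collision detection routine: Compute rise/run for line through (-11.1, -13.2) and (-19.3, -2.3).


slope = (y2-y1)/(x2-x1) = ((-2.3)-(-13.2))/((-19.3)-(-11.1)) = 10.9/(-8.2) = -1.3293

-1.3293


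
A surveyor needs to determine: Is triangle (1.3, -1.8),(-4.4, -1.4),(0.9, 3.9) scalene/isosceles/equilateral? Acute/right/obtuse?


Side lengths squared: AB^2=32.65, BC^2=56.18, CA^2=32.65
Sorted: [32.65, 32.65, 56.18]
By sides: Isosceles, By angles: Acute

Isosceles, Acute


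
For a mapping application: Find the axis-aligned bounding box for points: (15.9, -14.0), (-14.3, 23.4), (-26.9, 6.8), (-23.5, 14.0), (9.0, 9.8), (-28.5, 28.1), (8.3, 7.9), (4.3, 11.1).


x range: [-28.5, 15.9]
y range: [-14, 28.1]
Bounding box: (-28.5,-14) to (15.9,28.1)

(-28.5,-14) to (15.9,28.1)


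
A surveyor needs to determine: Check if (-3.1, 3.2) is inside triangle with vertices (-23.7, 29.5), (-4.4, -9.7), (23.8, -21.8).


Cross products: AB x AP = 299.93, BC x BP = 379.51, CA x CP = 192.47
All same sign? yes

Yes, inside


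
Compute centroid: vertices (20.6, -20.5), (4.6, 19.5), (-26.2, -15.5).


Centroid = ((x_A+x_B+x_C)/3, (y_A+y_B+y_C)/3)
= ((20.6+4.6+(-26.2))/3, ((-20.5)+19.5+(-15.5))/3)
= (-0.3333, -5.5)

(-0.3333, -5.5)


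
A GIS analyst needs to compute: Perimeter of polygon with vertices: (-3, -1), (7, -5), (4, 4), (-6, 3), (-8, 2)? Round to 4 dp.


Sides: (-3, -1)->(7, -5): sqrt(116) = 10.77033, (7, -5)->(4, 4): sqrt(90) = 9.486833, (4, 4)->(-6, 3): sqrt(101) = 10.049876, (-6, 3)->(-8, 2): sqrt(5) = 2.236068, (-8, 2)->(-3, -1): sqrt(34) = 5.830952
Sum = 38.374059
Perimeter = 38.3741

38.3741


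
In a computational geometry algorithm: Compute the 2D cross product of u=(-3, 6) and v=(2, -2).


u x v = u_x*v_y - u_y*v_x = (-3)*(-2) - 6*2
= 6 - 12 = -6

-6


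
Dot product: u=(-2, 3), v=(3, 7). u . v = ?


u . v = u_x*v_x + u_y*v_y = (-2)*3 + 3*7
= (-6) + 21 = 15

15


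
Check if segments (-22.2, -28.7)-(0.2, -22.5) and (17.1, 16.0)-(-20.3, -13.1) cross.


Cross products: d1=528.15, d2=948.11, d3=757.62, d4=337.66
d1*d2 < 0 and d3*d4 < 0? no

No, they don't intersect


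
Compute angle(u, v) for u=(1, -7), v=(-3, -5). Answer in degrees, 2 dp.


u.v = 32, |u| = sqrt(50) = 7.0711, |v| = sqrt(34) = 5.831
cos(theta) = u.v/(|u||v|) = 32/sqrt(1700) = 0.776114
theta = acos(0.776114) = 39.09 degrees

39.09 degrees


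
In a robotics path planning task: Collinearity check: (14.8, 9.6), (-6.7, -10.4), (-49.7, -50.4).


Cross product: ((-6.7)-14.8)*((-50.4)-9.6) - ((-10.4)-9.6)*((-49.7)-14.8)
= 0

Yes, collinear


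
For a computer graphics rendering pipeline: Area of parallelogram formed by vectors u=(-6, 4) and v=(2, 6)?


|u x v| = |(-6)*6 - 4*2|
= |(-36) - 8| = 44

44


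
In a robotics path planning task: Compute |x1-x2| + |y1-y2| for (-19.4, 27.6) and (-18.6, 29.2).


|(-19.4)-(-18.6)| + |27.6-29.2| = 0.8 + 1.6 = 2.4

2.4


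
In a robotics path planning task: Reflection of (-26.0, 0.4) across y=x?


Reflection over y=x: (x,y) -> (y,x)
(-26, 0.4) -> (0.4, -26)

(0.4, -26)


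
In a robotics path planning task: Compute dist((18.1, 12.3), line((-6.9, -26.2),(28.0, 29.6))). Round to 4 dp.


|cross product| = 51.35
|line direction| = sqrt(4331.65) = 65.8153
Distance = 51.35/sqrt(4331.65) = 0.7802

0.7802


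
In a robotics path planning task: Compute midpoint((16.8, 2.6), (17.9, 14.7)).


M = ((16.8+17.9)/2, (2.6+14.7)/2)
= (17.35, 8.65)

(17.35, 8.65)


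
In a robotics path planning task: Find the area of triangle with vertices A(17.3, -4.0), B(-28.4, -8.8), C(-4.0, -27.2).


Area = |x_A(y_B-y_C) + x_B(y_C-y_A) + x_C(y_A-y_B)|/2
= |318.32 + 658.88 + (-19.2)|/2
= 958/2 = 479

479


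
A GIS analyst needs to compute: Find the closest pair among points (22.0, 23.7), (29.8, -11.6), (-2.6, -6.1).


d(P0,P1) = 36.1515, d(P0,P2) = 38.6419, d(P1,P2) = 32.8635
Closest: P1 and P2

Closest pair: (29.8, -11.6) and (-2.6, -6.1), distance = 32.8635


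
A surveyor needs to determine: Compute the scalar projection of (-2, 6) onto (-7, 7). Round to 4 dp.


u.v = 56, |v| = sqrt(98) = 9.8995
Scalar projection = u.v / |v| = 56 / sqrt(98) = 5.6569

5.6569


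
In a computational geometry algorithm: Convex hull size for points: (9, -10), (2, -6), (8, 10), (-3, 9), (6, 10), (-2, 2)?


Convex hull vertices (CCW): (-3, 9), (-2, 2), (2, -6), (9, -10), (8, 10), (6, 10)
Count = 6

6


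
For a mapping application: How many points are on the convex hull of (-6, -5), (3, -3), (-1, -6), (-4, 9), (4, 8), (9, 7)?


Convex hull vertices (CCW): (-6, -5), (-1, -6), (3, -3), (9, 7), (4, 8), (-4, 9)
Count = 6

6


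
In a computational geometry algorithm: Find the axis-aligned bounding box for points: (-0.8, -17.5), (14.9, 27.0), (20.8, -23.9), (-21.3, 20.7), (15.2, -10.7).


x range: [-21.3, 20.8]
y range: [-23.9, 27]
Bounding box: (-21.3,-23.9) to (20.8,27)

(-21.3,-23.9) to (20.8,27)


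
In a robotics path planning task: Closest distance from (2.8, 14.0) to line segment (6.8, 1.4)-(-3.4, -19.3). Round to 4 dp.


Project P onto AB: t = 0 (clamped to [0,1])
Closest point on segment: (6.8, 1.4)
Distance: 13.2197

13.2197


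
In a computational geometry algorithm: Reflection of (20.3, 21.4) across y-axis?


Reflection over y-axis: (x,y) -> (-x,y)
(20.3, 21.4) -> (-20.3, 21.4)

(-20.3, 21.4)


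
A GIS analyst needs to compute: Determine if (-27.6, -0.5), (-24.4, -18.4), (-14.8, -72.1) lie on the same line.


Cross product: ((-24.4)-(-27.6))*((-72.1)-(-0.5)) - ((-18.4)-(-0.5))*((-14.8)-(-27.6))
= 0

Yes, collinear


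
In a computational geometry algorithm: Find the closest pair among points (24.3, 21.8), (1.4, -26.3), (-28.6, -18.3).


d(P0,P1) = 53.2731, d(P0,P2) = 66.3809, d(P1,P2) = 31.0483
Closest: P1 and P2

Closest pair: (1.4, -26.3) and (-28.6, -18.3), distance = 31.0483


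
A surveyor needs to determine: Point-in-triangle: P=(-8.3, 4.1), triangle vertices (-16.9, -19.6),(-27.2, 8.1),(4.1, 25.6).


Cross products: AB x AP = -482.33, BC x BP = -455.95, CA x CP = -108.98
All same sign? yes

Yes, inside


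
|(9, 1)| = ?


|u| = sqrt(9^2 + 1^2) = sqrt(82) = 9.0554

9.0554


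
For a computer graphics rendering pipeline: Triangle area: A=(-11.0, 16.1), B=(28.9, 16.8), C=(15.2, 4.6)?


Area = |x_A(y_B-y_C) + x_B(y_C-y_A) + x_C(y_A-y_B)|/2
= |(-134.2) + (-332.35) + (-10.64)|/2
= 477.19/2 = 238.595

238.595


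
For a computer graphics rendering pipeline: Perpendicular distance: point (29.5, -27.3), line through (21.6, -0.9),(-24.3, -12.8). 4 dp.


|cross product| = 1305.77
|line direction| = sqrt(2248.42) = 47.4175
Distance = 1305.77/sqrt(2248.42) = 27.5377

27.5377


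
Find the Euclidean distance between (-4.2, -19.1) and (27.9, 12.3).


dx=32.1, dy=31.4
d^2 = 32.1^2 + 31.4^2 = 2016.37
d = sqrt(2016.37) = 44.904

44.904


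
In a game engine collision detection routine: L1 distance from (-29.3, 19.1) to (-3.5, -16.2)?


|(-29.3)-(-3.5)| + |19.1-(-16.2)| = 25.8 + 35.3 = 61.1

61.1


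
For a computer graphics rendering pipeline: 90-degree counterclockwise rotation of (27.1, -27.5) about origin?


90° CCW: (x,y) -> (-y, x)
(27.1,-27.5) -> (27.5, 27.1)

(27.5, 27.1)


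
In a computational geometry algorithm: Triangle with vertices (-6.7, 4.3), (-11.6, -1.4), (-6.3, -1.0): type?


Side lengths squared: AB^2=56.5, BC^2=28.25, CA^2=28.25
Sorted: [28.25, 28.25, 56.5]
By sides: Isosceles, By angles: Right

Isosceles, Right


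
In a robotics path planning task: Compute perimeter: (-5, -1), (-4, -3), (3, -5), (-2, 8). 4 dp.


Sides: (-5, -1)->(-4, -3): sqrt(5) = 2.236068, (-4, -3)->(3, -5): sqrt(53) = 7.28011, (3, -5)->(-2, 8): sqrt(194) = 13.928388, (-2, 8)->(-5, -1): sqrt(90) = 9.486833
Sum = 32.931399
Perimeter = 32.9314

32.9314


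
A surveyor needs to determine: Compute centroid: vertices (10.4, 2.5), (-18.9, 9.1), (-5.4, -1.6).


Centroid = ((x_A+x_B+x_C)/3, (y_A+y_B+y_C)/3)
= ((10.4+(-18.9)+(-5.4))/3, (2.5+9.1+(-1.6))/3)
= (-4.6333, 3.3333)

(-4.6333, 3.3333)


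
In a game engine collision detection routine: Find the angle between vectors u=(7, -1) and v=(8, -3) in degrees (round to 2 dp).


u.v = 59, |u| = sqrt(50) = 7.0711, |v| = sqrt(73) = 8.544
cos(theta) = u.v/(|u||v|) = 59/sqrt(3650) = 0.976575
theta = acos(0.976575) = 12.43 degrees

12.43 degrees


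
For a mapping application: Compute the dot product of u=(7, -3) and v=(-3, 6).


u . v = u_x*v_x + u_y*v_y = 7*(-3) + (-3)*6
= (-21) + (-18) = -39

-39


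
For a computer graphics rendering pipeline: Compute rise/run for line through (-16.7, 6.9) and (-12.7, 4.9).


slope = (y2-y1)/(x2-x1) = (4.9-6.9)/((-12.7)-(-16.7)) = (-2)/4 = -0.5

-0.5


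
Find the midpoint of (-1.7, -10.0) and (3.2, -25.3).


M = (((-1.7)+3.2)/2, ((-10)+(-25.3))/2)
= (0.75, -17.65)

(0.75, -17.65)


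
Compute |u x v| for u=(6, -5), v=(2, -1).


|u x v| = |6*(-1) - (-5)*2|
= |(-6) - (-10)| = 4

4


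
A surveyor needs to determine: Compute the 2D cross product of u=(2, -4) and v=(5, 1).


u x v = u_x*v_y - u_y*v_x = 2*1 - (-4)*5
= 2 - (-20) = 22

22


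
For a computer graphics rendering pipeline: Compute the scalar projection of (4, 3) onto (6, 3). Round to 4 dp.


u.v = 33, |v| = sqrt(45) = 6.7082
Scalar projection = u.v / |v| = 33 / sqrt(45) = 4.9193

4.9193


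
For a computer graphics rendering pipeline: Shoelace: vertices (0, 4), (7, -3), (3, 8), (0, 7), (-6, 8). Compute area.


Shoelace sum: (0*(-3) - 7*4) + (7*8 - 3*(-3)) + (3*7 - 0*8) + (0*8 - (-6)*7) + ((-6)*4 - 0*8)
= 76
Area = |76|/2 = 38

38


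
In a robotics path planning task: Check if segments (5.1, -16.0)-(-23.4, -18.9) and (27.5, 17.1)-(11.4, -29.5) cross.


Cross products: d1=-510.93, d2=-1792.34, d3=-878.39, d4=403.02
d1*d2 < 0 and d3*d4 < 0? no

No, they don't intersect


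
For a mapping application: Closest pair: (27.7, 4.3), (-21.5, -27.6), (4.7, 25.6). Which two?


d(P0,P1) = 58.6366, d(P0,P2) = 31.3479, d(P1,P2) = 59.3016
Closest: P0 and P2

Closest pair: (27.7, 4.3) and (4.7, 25.6), distance = 31.3479


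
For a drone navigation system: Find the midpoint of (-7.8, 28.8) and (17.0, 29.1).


M = (((-7.8)+17)/2, (28.8+29.1)/2)
= (4.6, 28.95)

(4.6, 28.95)


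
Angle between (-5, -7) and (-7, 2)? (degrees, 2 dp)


u.v = 21, |u| = sqrt(74) = 8.6023, |v| = sqrt(53) = 7.2801
cos(theta) = u.v/(|u||v|) = 21/sqrt(3922) = 0.335325
theta = acos(0.335325) = 70.41 degrees

70.41 degrees


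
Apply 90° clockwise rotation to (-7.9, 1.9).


90° CW: (x,y) -> (y, -x)
(-7.9,1.9) -> (1.9, 7.9)

(1.9, 7.9)


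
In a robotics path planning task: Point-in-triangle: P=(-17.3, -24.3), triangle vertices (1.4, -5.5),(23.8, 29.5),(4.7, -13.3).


Cross products: AB x AP = 233.38, BC x BP = -731.5, CA x CP = 207.9
All same sign? no

No, outside


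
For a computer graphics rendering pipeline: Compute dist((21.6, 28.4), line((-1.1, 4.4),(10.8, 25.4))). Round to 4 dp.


|cross product| = 191.1
|line direction| = sqrt(582.61) = 24.1373
Distance = 191.1/sqrt(582.61) = 7.9172

7.9172


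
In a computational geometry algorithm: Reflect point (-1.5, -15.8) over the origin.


Reflection over origin: (x,y) -> (-x,-y)
(-1.5, -15.8) -> (1.5, 15.8)

(1.5, 15.8)


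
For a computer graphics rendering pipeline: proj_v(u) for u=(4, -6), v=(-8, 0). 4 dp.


u.v = -32, |v| = sqrt(64) = 8
Scalar projection = u.v / |v| = -32 / sqrt(64) = -4

-4


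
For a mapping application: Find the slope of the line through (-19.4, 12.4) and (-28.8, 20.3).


slope = (y2-y1)/(x2-x1) = (20.3-12.4)/((-28.8)-(-19.4)) = 7.9/(-9.4) = -0.8404

-0.8404


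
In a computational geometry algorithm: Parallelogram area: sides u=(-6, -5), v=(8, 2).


|u x v| = |(-6)*2 - (-5)*8|
= |(-12) - (-40)| = 28

28


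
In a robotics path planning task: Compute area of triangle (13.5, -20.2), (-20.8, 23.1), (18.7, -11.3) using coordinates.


Area = |x_A(y_B-y_C) + x_B(y_C-y_A) + x_C(y_A-y_B)|/2
= |464.4 + (-185.12) + (-809.71)|/2
= 530.43/2 = 265.215

265.215


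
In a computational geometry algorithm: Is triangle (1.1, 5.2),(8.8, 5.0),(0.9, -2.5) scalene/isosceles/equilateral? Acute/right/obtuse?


Side lengths squared: AB^2=59.33, BC^2=118.66, CA^2=59.33
Sorted: [59.33, 59.33, 118.66]
By sides: Isosceles, By angles: Right

Isosceles, Right


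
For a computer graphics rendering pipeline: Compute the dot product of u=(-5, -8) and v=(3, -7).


u . v = u_x*v_x + u_y*v_y = (-5)*3 + (-8)*(-7)
= (-15) + 56 = 41

41


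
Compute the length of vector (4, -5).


|u| = sqrt(4^2 + (-5)^2) = sqrt(41) = 6.4031

6.4031


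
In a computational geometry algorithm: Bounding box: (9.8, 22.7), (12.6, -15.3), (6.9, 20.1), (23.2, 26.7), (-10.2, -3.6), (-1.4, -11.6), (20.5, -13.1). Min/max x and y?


x range: [-10.2, 23.2]
y range: [-15.3, 26.7]
Bounding box: (-10.2,-15.3) to (23.2,26.7)

(-10.2,-15.3) to (23.2,26.7)


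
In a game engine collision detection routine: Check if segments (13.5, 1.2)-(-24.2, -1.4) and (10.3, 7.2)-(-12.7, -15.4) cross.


Cross products: d1=210.32, d2=-581.9, d3=-234.52, d4=557.7
d1*d2 < 0 and d3*d4 < 0? yes

Yes, they intersect


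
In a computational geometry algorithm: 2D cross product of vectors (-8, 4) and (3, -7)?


u x v = u_x*v_y - u_y*v_x = (-8)*(-7) - 4*3
= 56 - 12 = 44

44


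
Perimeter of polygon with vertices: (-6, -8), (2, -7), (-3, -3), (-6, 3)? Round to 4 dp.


Sides: (-6, -8)->(2, -7): sqrt(65) = 8.062258, (2, -7)->(-3, -3): sqrt(41) = 6.403124, (-3, -3)->(-6, 3): sqrt(45) = 6.708204, (-6, 3)->(-6, -8): sqrt(121) = 11
Sum = 32.173586
Perimeter = 32.1736

32.1736


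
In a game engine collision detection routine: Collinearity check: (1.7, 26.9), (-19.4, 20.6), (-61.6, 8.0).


Cross product: ((-19.4)-1.7)*(8-26.9) - (20.6-26.9)*((-61.6)-1.7)
= 0

Yes, collinear


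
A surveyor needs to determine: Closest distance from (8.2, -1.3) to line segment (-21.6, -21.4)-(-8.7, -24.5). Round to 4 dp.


Project P onto AB: t = 1 (clamped to [0,1])
Closest point on segment: (-8.7, -24.5)
Distance: 28.7028

28.7028


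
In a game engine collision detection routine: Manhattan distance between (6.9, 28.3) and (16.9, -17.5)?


|6.9-16.9| + |28.3-(-17.5)| = 10 + 45.8 = 55.8

55.8


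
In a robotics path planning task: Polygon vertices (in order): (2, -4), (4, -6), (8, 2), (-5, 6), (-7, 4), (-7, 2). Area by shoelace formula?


Shoelace sum: (2*(-6) - 4*(-4)) + (4*2 - 8*(-6)) + (8*6 - (-5)*2) + ((-5)*4 - (-7)*6) + ((-7)*2 - (-7)*4) + ((-7)*(-4) - 2*2)
= 178
Area = |178|/2 = 89

89


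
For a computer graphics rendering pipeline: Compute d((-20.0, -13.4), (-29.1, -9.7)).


dx=-9.1, dy=3.7
d^2 = (-9.1)^2 + 3.7^2 = 96.5
d = sqrt(96.5) = 9.8234

9.8234


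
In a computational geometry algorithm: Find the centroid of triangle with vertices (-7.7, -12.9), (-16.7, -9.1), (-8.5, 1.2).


Centroid = ((x_A+x_B+x_C)/3, (y_A+y_B+y_C)/3)
= (((-7.7)+(-16.7)+(-8.5))/3, ((-12.9)+(-9.1)+1.2)/3)
= (-10.9667, -6.9333)

(-10.9667, -6.9333)


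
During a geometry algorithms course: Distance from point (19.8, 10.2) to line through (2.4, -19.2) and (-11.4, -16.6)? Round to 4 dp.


|cross product| = 450.96
|line direction| = sqrt(197.2) = 14.0428
Distance = 450.96/sqrt(197.2) = 32.1133

32.1133


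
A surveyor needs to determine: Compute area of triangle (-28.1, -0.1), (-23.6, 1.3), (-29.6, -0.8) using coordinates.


Area = |x_A(y_B-y_C) + x_B(y_C-y_A) + x_C(y_A-y_B)|/2
= |(-59.01) + 16.52 + 41.44|/2
= 1.05/2 = 0.525

0.525


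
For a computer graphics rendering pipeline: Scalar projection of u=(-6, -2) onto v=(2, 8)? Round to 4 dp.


u.v = -28, |v| = sqrt(68) = 8.2462
Scalar projection = u.v / |v| = -28 / sqrt(68) = -3.3955

-3.3955


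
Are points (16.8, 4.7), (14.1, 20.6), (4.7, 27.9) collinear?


Cross product: (14.1-16.8)*(27.9-4.7) - (20.6-4.7)*(4.7-16.8)
= 129.75

No, not collinear


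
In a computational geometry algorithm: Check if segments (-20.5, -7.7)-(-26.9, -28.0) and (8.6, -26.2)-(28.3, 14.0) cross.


Cross products: d1=1534.27, d2=1391.64, d3=709.13, d4=851.76
d1*d2 < 0 and d3*d4 < 0? no

No, they don't intersect


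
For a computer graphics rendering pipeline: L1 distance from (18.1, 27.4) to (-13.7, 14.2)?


|18.1-(-13.7)| + |27.4-14.2| = 31.8 + 13.2 = 45

45


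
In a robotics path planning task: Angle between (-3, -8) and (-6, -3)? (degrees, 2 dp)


u.v = 42, |u| = sqrt(73) = 8.544, |v| = sqrt(45) = 6.7082
cos(theta) = u.v/(|u||v|) = 42/sqrt(3285) = 0.732793
theta = acos(0.732793) = 42.88 degrees

42.88 degrees


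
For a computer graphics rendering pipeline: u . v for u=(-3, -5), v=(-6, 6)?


u . v = u_x*v_x + u_y*v_y = (-3)*(-6) + (-5)*6
= 18 + (-30) = -12

-12


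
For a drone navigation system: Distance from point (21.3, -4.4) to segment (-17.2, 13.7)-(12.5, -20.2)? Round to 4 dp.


Project P onto AB: t = 0.865 (clamped to [0,1])
Closest point on segment: (8.49, -15.6229)
Distance: 17.0309

17.0309


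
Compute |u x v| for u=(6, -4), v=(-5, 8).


|u x v| = |6*8 - (-4)*(-5)|
= |48 - 20| = 28

28


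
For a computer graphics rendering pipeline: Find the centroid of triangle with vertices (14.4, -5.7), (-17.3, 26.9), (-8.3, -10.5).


Centroid = ((x_A+x_B+x_C)/3, (y_A+y_B+y_C)/3)
= ((14.4+(-17.3)+(-8.3))/3, ((-5.7)+26.9+(-10.5))/3)
= (-3.7333, 3.5667)

(-3.7333, 3.5667)


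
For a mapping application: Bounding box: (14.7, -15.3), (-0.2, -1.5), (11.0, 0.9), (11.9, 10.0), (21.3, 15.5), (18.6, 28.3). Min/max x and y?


x range: [-0.2, 21.3]
y range: [-15.3, 28.3]
Bounding box: (-0.2,-15.3) to (21.3,28.3)

(-0.2,-15.3) to (21.3,28.3)


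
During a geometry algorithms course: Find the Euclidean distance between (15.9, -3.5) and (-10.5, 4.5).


dx=-26.4, dy=8
d^2 = (-26.4)^2 + 8^2 = 760.96
d = sqrt(760.96) = 27.5855

27.5855


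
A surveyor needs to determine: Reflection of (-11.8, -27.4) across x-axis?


Reflection over x-axis: (x,y) -> (x,-y)
(-11.8, -27.4) -> (-11.8, 27.4)

(-11.8, 27.4)


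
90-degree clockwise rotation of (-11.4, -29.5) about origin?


90° CW: (x,y) -> (y, -x)
(-11.4,-29.5) -> (-29.5, 11.4)

(-29.5, 11.4)


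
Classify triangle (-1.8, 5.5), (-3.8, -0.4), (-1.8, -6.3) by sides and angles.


Side lengths squared: AB^2=38.81, BC^2=38.81, CA^2=139.24
Sorted: [38.81, 38.81, 139.24]
By sides: Isosceles, By angles: Obtuse

Isosceles, Obtuse


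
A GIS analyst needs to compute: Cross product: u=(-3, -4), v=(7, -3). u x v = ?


u x v = u_x*v_y - u_y*v_x = (-3)*(-3) - (-4)*7
= 9 - (-28) = 37

37


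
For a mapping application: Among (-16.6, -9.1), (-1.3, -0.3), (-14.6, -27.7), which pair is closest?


d(P0,P1) = 17.6502, d(P0,P2) = 18.7072, d(P1,P2) = 30.4573
Closest: P0 and P1

Closest pair: (-16.6, -9.1) and (-1.3, -0.3), distance = 17.6502


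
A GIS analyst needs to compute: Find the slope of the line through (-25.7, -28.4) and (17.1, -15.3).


slope = (y2-y1)/(x2-x1) = ((-15.3)-(-28.4))/(17.1-(-25.7)) = 13.1/42.8 = 0.3061

0.3061


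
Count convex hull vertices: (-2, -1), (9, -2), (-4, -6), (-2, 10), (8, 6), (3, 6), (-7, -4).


Convex hull vertices (CCW): (-7, -4), (-4, -6), (9, -2), (8, 6), (-2, 10)
Count = 5

5


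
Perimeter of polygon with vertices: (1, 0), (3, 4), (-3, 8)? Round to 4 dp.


Sides: (1, 0)->(3, 4): sqrt(20) = 4.472136, (3, 4)->(-3, 8): sqrt(52) = 7.211103, (-3, 8)->(1, 0): sqrt(80) = 8.944272
Sum = 20.627511
Perimeter = 20.6275

20.6275


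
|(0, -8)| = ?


|u| = sqrt(0^2 + (-8)^2) = sqrt(64) = 8

8


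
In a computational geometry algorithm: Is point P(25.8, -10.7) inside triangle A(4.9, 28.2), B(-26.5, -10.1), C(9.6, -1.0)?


Cross products: AB x AP = 2021.93, BC x BP = -497.59, CA x CP = -427.45
All same sign? no

No, outside


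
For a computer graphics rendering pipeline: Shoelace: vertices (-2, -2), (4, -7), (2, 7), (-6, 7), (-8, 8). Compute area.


Shoelace sum: ((-2)*(-7) - 4*(-2)) + (4*7 - 2*(-7)) + (2*7 - (-6)*7) + ((-6)*8 - (-8)*7) + ((-8)*(-2) - (-2)*8)
= 160
Area = |160|/2 = 80

80


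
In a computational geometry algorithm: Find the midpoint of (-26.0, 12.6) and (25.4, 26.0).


M = (((-26)+25.4)/2, (12.6+26)/2)
= (-0.3, 19.3)

(-0.3, 19.3)


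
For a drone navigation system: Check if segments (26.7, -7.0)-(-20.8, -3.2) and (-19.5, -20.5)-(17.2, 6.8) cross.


Cross products: d1=-765.81, d2=670.4, d3=816.81, d4=-619.4
d1*d2 < 0 and d3*d4 < 0? yes

Yes, they intersect


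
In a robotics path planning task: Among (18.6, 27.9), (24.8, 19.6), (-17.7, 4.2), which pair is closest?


d(P0,P1) = 10.36, d(P0,P2) = 43.3518, d(P1,P2) = 45.2041
Closest: P0 and P1

Closest pair: (18.6, 27.9) and (24.8, 19.6), distance = 10.36


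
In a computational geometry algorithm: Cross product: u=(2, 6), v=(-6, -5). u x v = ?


u x v = u_x*v_y - u_y*v_x = 2*(-5) - 6*(-6)
= (-10) - (-36) = 26

26


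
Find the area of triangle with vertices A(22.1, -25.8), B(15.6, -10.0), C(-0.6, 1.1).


Area = |x_A(y_B-y_C) + x_B(y_C-y_A) + x_C(y_A-y_B)|/2
= |(-245.31) + 419.64 + 9.48|/2
= 183.81/2 = 91.905

91.905


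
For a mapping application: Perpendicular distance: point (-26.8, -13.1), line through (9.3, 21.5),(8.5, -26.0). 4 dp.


|cross product| = 1687.07
|line direction| = sqrt(2256.89) = 47.5067
Distance = 1687.07/sqrt(2256.89) = 35.5122

35.5122


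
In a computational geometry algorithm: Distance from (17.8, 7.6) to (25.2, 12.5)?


dx=7.4, dy=4.9
d^2 = 7.4^2 + 4.9^2 = 78.77
d = sqrt(78.77) = 8.8752

8.8752


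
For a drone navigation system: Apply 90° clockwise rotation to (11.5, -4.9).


90° CW: (x,y) -> (y, -x)
(11.5,-4.9) -> (-4.9, -11.5)

(-4.9, -11.5)


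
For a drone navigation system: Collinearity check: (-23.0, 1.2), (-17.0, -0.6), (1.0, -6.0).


Cross product: ((-17)-(-23))*((-6)-1.2) - ((-0.6)-1.2)*(1-(-23))
= 0

Yes, collinear


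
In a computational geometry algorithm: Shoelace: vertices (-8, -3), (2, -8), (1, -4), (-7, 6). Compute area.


Shoelace sum: ((-8)*(-8) - 2*(-3)) + (2*(-4) - 1*(-8)) + (1*6 - (-7)*(-4)) + ((-7)*(-3) - (-8)*6)
= 117
Area = |117|/2 = 58.5

58.5


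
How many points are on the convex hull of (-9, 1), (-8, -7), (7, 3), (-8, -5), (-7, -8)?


Convex hull vertices (CCW): (-9, 1), (-8, -7), (-7, -8), (7, 3)
Count = 4

4


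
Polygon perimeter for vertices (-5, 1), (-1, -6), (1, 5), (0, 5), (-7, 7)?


Sides: (-5, 1)->(-1, -6): sqrt(65) = 8.062258, (-1, -6)->(1, 5): sqrt(125) = 11.18034, (1, 5)->(0, 5): sqrt(1) = 1, (0, 5)->(-7, 7): sqrt(53) = 7.28011, (-7, 7)->(-5, 1): sqrt(40) = 6.324555
Sum = 33.847263
Perimeter = 33.8473

33.8473


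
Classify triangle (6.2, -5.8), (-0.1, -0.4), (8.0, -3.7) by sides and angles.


Side lengths squared: AB^2=68.85, BC^2=76.5, CA^2=7.65
Sorted: [7.65, 68.85, 76.5]
By sides: Scalene, By angles: Right

Scalene, Right


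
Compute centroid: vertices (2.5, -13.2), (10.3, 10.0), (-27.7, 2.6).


Centroid = ((x_A+x_B+x_C)/3, (y_A+y_B+y_C)/3)
= ((2.5+10.3+(-27.7))/3, ((-13.2)+10+2.6)/3)
= (-4.9667, -0.2)

(-4.9667, -0.2)


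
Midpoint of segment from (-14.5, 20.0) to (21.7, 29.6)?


M = (((-14.5)+21.7)/2, (20+29.6)/2)
= (3.6, 24.8)

(3.6, 24.8)


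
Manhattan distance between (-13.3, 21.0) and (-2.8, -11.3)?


|(-13.3)-(-2.8)| + |21-(-11.3)| = 10.5 + 32.3 = 42.8

42.8


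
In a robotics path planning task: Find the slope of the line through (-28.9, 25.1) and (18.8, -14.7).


slope = (y2-y1)/(x2-x1) = ((-14.7)-25.1)/(18.8-(-28.9)) = (-39.8)/47.7 = -0.8344

-0.8344


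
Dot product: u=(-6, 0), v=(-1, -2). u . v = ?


u . v = u_x*v_x + u_y*v_y = (-6)*(-1) + 0*(-2)
= 6 + 0 = 6

6


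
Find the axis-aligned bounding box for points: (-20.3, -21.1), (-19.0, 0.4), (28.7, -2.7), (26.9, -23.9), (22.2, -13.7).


x range: [-20.3, 28.7]
y range: [-23.9, 0.4]
Bounding box: (-20.3,-23.9) to (28.7,0.4)

(-20.3,-23.9) to (28.7,0.4)


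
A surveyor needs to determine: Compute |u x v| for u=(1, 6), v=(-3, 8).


|u x v| = |1*8 - 6*(-3)|
= |8 - (-18)| = 26

26


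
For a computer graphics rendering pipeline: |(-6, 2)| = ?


|u| = sqrt((-6)^2 + 2^2) = sqrt(40) = 6.3246

6.3246


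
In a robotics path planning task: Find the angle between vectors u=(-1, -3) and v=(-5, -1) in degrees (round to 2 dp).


u.v = 8, |u| = sqrt(10) = 3.1623, |v| = sqrt(26) = 5.099
cos(theta) = u.v/(|u||v|) = 8/sqrt(260) = 0.496139
theta = acos(0.496139) = 60.26 degrees

60.26 degrees


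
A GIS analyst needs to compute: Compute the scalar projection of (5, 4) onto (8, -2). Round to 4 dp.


u.v = 32, |v| = sqrt(68) = 8.2462
Scalar projection = u.v / |v| = 32 / sqrt(68) = 3.8806

3.8806


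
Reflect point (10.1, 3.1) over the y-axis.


Reflection over y-axis: (x,y) -> (-x,y)
(10.1, 3.1) -> (-10.1, 3.1)

(-10.1, 3.1)


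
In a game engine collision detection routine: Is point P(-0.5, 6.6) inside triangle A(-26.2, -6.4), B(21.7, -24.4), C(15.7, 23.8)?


Cross products: AB x AP = 1085.3, BC x BP = 884.04, CA x CP = 231.44
All same sign? yes

Yes, inside


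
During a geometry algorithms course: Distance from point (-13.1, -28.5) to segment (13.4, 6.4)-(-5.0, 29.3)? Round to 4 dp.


Project P onto AB: t = 0 (clamped to [0,1])
Closest point on segment: (13.4, 6.4)
Distance: 43.8208

43.8208


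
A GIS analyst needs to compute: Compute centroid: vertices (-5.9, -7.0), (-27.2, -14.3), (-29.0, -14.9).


Centroid = ((x_A+x_B+x_C)/3, (y_A+y_B+y_C)/3)
= (((-5.9)+(-27.2)+(-29))/3, ((-7)+(-14.3)+(-14.9))/3)
= (-20.7, -12.0667)

(-20.7, -12.0667)


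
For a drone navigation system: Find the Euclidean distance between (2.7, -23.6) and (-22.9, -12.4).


dx=-25.6, dy=11.2
d^2 = (-25.6)^2 + 11.2^2 = 780.8
d = sqrt(780.8) = 27.9428

27.9428


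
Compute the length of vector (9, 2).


|u| = sqrt(9^2 + 2^2) = sqrt(85) = 9.2195

9.2195


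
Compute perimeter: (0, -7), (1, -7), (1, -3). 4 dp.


Sides: (0, -7)->(1, -7): sqrt(1) = 1, (1, -7)->(1, -3): sqrt(16) = 4, (1, -3)->(0, -7): sqrt(17) = 4.123106
Sum = 9.123106
Perimeter = 9.1231

9.1231


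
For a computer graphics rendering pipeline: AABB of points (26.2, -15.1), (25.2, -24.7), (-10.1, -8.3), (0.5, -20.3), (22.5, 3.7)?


x range: [-10.1, 26.2]
y range: [-24.7, 3.7]
Bounding box: (-10.1,-24.7) to (26.2,3.7)

(-10.1,-24.7) to (26.2,3.7)


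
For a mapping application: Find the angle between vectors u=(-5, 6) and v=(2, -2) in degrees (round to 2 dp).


u.v = -22, |u| = sqrt(61) = 7.8102, |v| = sqrt(8) = 2.8284
cos(theta) = u.v/(|u||v|) = -22/sqrt(488) = -0.995893
theta = acos(-0.995893) = 174.81 degrees

174.81 degrees
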